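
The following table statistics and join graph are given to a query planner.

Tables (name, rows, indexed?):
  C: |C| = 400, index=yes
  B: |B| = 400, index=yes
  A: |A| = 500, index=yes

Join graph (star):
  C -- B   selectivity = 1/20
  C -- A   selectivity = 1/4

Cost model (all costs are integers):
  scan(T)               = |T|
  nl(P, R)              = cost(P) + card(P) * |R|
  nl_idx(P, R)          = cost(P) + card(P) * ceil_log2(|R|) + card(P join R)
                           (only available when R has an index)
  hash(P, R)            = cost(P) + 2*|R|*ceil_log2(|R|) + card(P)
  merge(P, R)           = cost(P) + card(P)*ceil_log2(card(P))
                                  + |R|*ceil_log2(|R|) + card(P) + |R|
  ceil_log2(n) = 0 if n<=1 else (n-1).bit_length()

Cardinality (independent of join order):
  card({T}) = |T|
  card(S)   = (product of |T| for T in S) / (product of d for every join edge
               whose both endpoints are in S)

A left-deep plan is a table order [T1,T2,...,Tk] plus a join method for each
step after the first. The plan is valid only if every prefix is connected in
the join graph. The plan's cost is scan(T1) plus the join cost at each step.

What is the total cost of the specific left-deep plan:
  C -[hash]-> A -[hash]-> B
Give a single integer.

67000

step 1: scan C: cost=400, card=400
step 2: join A via hash
    card(P join A) = 400*500/(4) = 50000
    cost = 400 + 2*500*9 + 400 = 9800
step 3: join B via hash
    card(P join B) = 50000*400/(20) = 1000000
    cost = 9800 + 2*400*9 + 50000 = 67000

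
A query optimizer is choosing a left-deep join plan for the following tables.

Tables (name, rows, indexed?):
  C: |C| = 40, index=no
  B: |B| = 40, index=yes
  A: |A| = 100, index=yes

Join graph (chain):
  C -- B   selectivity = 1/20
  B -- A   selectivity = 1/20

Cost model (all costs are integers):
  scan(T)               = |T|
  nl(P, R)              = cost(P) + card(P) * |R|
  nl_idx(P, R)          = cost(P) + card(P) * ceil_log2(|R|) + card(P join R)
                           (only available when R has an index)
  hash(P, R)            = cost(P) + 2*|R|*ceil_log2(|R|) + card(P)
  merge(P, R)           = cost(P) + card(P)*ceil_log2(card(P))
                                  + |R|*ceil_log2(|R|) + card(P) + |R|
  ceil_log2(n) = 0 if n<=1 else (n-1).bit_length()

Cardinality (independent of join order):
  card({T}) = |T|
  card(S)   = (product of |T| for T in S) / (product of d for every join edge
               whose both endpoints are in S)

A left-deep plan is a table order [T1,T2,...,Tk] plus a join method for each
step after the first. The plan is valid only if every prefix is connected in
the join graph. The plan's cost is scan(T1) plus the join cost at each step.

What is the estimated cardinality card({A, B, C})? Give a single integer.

400

Tables in S: A(100), B(40), C(40)
Edges inside S: C-B(d=20), B-A(d=20)
numerator = 100 * 40 * 40 = 160000
denominator = 20 * 20 = 400
card(S) = 160000 / 400 = 400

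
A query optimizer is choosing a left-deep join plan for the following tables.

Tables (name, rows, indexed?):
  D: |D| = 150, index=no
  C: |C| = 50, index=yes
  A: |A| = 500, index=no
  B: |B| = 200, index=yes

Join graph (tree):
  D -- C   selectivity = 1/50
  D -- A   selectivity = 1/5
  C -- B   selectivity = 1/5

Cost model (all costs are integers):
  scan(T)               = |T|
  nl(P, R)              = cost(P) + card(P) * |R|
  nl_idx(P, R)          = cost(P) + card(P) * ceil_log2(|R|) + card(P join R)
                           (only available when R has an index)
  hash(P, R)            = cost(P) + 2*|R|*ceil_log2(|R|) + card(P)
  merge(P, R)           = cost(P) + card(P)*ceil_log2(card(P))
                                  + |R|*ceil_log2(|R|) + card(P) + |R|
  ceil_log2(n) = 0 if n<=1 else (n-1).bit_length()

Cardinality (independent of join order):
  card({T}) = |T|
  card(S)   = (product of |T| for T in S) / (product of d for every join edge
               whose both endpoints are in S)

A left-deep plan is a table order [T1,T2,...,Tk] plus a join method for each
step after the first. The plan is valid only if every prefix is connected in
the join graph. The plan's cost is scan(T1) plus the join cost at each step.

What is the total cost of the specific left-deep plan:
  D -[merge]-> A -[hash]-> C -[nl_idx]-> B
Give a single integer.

742100

step 1: scan D: cost=150, card=150
step 2: join A via merge
    card(P join A) = 150*500/(5) = 15000
    cost = 150 + 150*8 + 500*9 + 150 + 500 = 6500
step 3: join C via hash
    card(P join C) = 15000*50/(50) = 15000
    cost = 6500 + 2*50*6 + 15000 = 22100
step 4: join B via nl_idx
    card(P join B) = 15000*200/(5) = 600000
    cost = 22100 + 15000*8 + 600000 = 742100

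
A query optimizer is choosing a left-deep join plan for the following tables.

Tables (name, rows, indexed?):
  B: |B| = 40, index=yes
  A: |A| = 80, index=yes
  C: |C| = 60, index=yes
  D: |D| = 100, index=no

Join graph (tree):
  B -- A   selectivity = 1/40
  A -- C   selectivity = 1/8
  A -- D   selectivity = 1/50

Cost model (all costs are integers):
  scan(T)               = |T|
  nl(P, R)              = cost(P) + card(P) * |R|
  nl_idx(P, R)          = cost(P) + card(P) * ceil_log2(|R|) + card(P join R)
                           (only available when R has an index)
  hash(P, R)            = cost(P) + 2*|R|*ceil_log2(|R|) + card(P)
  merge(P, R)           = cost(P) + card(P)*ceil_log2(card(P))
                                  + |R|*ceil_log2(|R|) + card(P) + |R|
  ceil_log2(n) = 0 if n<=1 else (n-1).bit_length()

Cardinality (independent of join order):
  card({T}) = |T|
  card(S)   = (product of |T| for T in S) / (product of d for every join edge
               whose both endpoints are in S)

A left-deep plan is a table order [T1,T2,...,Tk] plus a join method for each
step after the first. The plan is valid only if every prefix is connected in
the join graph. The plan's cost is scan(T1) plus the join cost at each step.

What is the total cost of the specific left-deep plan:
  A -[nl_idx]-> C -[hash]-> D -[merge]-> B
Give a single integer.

17840

step 1: scan A: cost=80, card=80
step 2: join C via nl_idx
    card(P join C) = 80*60/(8) = 600
    cost = 80 + 80*6 + 600 = 1160
step 3: join D via hash
    card(P join D) = 600*100/(50) = 1200
    cost = 1160 + 2*100*7 + 600 = 3160
step 4: join B via merge
    card(P join B) = 1200*40/(40) = 1200
    cost = 3160 + 1200*11 + 40*6 + 1200 + 40 = 17840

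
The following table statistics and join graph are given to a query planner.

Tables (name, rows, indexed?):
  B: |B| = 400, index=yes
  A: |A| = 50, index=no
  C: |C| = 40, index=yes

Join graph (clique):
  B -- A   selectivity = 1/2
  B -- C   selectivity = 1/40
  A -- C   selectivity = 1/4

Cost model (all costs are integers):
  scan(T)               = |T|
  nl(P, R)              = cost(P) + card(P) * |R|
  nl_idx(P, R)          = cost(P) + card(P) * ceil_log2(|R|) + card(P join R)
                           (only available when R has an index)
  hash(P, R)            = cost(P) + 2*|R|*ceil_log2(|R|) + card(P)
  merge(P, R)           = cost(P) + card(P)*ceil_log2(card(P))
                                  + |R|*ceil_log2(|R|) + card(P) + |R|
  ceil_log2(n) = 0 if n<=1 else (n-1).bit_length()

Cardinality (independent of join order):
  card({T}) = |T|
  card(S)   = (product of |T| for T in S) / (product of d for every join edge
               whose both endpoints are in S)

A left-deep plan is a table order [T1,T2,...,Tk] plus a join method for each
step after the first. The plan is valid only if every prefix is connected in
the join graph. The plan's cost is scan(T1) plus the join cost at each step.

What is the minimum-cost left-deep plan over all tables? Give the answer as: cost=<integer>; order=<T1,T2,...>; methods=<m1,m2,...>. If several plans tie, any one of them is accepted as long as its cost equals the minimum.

Selinger DP (subsets sized 1..n):
  {B}: scan cost=400, card=400
  {A}: scan cost=50, card=50
  {C}: scan cost=40, card=40
  {AB}: card=10000; try (A,hash)→1400, (B,merge)→4400, (A,merge)→4750, (B,hash)→7300, (B,nl_idx)→10500, (B,nl)→20050 …(+1); best=1400 via (A,hash)
  {BC}: card=400; try (B,nl_idx)→800, (C,hash)→1280, (C,nl_idx)→3200, (B,merge)→4320, (C,merge)→4680, (B,hash)→7280 …(+2); best=800 via (B,nl_idx)
  {AC}: card=500; try (C,hash)→580, (A,merge)→670, (C,merge)→680, (A,hash)→680, (C,nl_idx)→850, (A,nl)→2040 …(+1); best=580 via (C,hash)
  {ABC}: card=2500; try (A,hash)→1800, (A,merge)→5150, (B,nl_idx)→7580, (B,hash)→8280, (B,merge)→9580, (C,hash)→11880 …(+5); best=1800 via (A,hash)

cost=1800; order=C,B,A; methods=nl_idx,hash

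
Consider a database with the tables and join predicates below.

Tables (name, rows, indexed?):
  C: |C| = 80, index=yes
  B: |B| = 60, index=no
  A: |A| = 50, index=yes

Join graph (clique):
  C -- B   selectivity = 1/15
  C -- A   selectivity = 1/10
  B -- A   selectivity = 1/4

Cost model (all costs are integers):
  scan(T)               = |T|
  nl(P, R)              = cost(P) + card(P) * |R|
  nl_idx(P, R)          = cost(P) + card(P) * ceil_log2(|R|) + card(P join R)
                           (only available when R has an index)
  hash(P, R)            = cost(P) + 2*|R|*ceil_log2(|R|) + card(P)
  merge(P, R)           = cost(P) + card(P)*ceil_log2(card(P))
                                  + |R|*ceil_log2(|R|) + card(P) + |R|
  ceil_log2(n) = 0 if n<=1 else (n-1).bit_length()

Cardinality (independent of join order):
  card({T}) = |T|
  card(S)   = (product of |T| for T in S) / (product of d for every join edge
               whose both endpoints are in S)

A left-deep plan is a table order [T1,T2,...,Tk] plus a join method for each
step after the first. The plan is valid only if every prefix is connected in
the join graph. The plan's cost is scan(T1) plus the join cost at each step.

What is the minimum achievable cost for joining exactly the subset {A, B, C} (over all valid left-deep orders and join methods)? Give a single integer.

1720

Selinger DP over subsets of {A,B,C}:
  {C}: scan cost=80, card=80
  {B}: scan cost=60, card=60
  {A}: scan cost=50, card=50
  {BC}: card=320; try (C,nl_idx)→800, (B,hash)→880, (C,merge)→1120, (B,merge)→1140, (C,hash)→1240, (C,nl)→4860 …(+1); best=800 via (C,nl_idx)
  {AC}: card=400; try (A,hash)→760, (C,nl_idx)→800, (A,nl_idx)→960, (C,merge)→1040, (A,merge)→1070, (C,hash)→1220 …(+2); best=760 via (A,hash)
  {AB}: card=750; try (A,hash)→720, (B,hash)→820, (B,merge)→820, (A,merge)→830, (A,nl_idx)→1170, (B,nl)→3050 …(+1); best=720 via (A,hash)
  {ABC}: card=400; try (A,hash)→1720, (B,hash)→1880, (C,hash)→2590, (A,nl_idx)→3120, (A,merge)→4350, (B,merge)→5180 …(+5); best=1720 via (A,hash)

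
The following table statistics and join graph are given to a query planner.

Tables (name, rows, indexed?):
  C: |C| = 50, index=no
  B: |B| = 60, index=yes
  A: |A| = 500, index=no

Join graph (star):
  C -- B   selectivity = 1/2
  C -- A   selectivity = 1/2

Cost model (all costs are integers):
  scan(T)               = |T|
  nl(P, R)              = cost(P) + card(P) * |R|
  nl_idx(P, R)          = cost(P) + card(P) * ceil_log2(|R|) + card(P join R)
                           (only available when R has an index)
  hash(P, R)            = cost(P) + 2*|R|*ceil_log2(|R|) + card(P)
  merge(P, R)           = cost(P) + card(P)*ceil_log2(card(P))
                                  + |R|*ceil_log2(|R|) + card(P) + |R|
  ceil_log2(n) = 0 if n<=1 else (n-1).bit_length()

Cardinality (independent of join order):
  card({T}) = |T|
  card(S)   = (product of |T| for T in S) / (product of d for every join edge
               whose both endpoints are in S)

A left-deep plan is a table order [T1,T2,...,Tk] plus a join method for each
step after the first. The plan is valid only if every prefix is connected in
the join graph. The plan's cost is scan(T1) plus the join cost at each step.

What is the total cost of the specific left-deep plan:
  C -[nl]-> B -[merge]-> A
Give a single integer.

26050

step 1: scan C: cost=50, card=50
step 2: join B via nl
    card(P join B) = 50*60/(2) = 1500
    cost = 50 + 50*60 = 3050
step 3: join A via merge
    card(P join A) = 1500*500/(2) = 375000
    cost = 3050 + 1500*11 + 500*9 + 1500 + 500 = 26050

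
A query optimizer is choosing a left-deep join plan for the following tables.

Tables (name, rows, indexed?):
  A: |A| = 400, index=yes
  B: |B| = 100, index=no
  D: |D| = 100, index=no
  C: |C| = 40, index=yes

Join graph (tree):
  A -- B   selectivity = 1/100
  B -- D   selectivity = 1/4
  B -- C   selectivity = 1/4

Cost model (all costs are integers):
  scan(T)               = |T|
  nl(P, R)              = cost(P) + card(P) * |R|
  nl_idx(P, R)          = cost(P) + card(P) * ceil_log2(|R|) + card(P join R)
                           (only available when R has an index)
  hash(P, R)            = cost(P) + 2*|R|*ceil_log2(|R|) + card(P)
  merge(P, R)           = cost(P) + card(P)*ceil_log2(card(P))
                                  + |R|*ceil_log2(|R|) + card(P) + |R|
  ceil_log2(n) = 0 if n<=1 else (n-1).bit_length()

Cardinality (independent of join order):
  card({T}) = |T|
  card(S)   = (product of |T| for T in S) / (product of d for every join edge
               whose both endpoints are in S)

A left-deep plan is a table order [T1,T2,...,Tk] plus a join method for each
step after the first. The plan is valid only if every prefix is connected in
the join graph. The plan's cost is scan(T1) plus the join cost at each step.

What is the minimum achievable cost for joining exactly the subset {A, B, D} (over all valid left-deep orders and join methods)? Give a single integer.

Selinger DP over subsets of {A,B,D}:
  {A}: scan cost=400, card=400
  {B}: scan cost=100, card=100
  {D}: scan cost=100, card=100
  {AB}: card=400; try (A,nl_idx)→1400, (B,hash)→2200, (A,merge)→4900, (B,merge)→5200, (A,hash)→7400, (A,nl)→40100 …(+1); best=1400 via (A,nl_idx)
  {BD}: card=2500; try (D,hash)→1600, (B,hash)→1600, (D,merge)→1700, (B,merge)→1700, (D,nl)→10100, (B,nl)→10100; best=1600 via (D,hash)
  {ABD}: card=10000; try (D,hash)→3200, (D,merge)→6200, (A,hash)→11300, (A,nl_idx)→34100, (A,merge)→38100, (D,nl)→41400 …(+1); best=3200 via (D,hash)

3200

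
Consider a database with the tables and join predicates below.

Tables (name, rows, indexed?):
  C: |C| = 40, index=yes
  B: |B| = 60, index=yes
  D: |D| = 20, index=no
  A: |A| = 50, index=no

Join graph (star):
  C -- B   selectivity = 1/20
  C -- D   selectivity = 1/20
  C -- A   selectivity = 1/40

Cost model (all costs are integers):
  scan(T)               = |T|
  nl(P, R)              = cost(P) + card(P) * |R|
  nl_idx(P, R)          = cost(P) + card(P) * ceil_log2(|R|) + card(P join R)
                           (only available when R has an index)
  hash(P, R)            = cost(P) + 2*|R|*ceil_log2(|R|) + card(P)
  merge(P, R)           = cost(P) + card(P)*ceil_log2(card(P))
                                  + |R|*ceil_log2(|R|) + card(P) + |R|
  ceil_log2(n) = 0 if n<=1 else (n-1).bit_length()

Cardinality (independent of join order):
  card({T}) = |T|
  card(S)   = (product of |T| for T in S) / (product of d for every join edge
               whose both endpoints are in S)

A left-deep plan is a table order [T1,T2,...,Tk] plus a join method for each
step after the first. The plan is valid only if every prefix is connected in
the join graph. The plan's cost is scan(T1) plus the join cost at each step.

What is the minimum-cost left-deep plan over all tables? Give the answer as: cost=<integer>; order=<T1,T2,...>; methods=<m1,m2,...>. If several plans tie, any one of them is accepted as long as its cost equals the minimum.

Selinger DP (subsets sized 1..n):
  {C}: scan cost=40, card=40
  {B}: scan cost=60, card=60
  {D}: scan cost=20, card=20
  {A}: scan cost=50, card=50
  {BC}: card=120; try (B,nl_idx)→400, (C,nl_idx)→540, (C,hash)→600, (B,merge)→740, (C,merge)→760, (B,hash)→800 …(+2); best=400 via (B,nl_idx)
  {CD}: card=40; try (C,nl_idx)→180, (D,hash)→280, (C,merge)→420, (D,merge)→440, (C,hash)→520, (C,nl)→820 …(+1); best=180 via (C,nl_idx)
  {AC}: card=50; try (C,nl_idx)→400, (C,hash)→580, (A,merge)→670, (C,merge)→680, (A,hash)→680, (A,nl)→2040 …(+1); best=400 via (C,nl_idx)
  {BCD}: card=120; try (B,nl_idx)→540, (D,hash)→720, (B,merge)→880, (B,hash)→940, (D,merge)→1480, (B,nl)→2580 …(+1); best=540 via (B,nl_idx)
  {ABC}: card=150; try (B,nl_idx)→850, (A,hash)→1120, (B,hash)→1170, (B,merge)→1170, (A,merge)→1710, (B,nl)→3400 …(+1); best=850 via (B,nl_idx)
  {ACD}: card=50; try (D,hash)→650, (A,merge)→810, (A,hash)→820, (D,merge)→870, (D,nl)→1400, (A,nl)→2180; best=650 via (D,hash)
  {ABCD}: card=150; try (B,nl_idx)→1100, (D,hash)→1200, (A,hash)→1260, (B,hash)→1420, (B,merge)→1420, (A,merge)→1850 …(+4); best=1100 via (B,nl_idx)

cost=1100; order=A,C,D,B; methods=nl_idx,hash,nl_idx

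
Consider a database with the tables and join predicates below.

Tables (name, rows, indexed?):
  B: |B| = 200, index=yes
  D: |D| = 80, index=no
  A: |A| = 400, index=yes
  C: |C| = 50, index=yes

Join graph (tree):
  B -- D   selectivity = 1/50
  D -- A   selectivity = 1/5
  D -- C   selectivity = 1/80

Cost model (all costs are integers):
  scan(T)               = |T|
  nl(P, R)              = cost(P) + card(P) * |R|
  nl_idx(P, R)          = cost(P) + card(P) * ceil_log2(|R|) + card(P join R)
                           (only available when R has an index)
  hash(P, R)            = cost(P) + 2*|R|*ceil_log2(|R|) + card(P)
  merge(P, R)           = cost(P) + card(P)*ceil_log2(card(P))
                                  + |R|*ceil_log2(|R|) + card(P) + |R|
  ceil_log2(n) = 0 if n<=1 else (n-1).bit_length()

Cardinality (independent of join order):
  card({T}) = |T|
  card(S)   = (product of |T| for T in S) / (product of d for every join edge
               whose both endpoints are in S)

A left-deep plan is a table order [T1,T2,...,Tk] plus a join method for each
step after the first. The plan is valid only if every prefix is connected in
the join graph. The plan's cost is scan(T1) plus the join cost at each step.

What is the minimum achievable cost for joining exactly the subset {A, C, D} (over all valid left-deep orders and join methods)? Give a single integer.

Selinger DP over subsets of {A,C,D}:
  {D}: scan cost=80, card=80
  {A}: scan cost=400, card=400
  {C}: scan cost=50, card=50
  {AD}: card=6400; try (D,hash)→1920, (A,merge)→4720, (D,merge)→5040, (A,nl_idx)→7200, (A,hash)→7360, (A,nl)→32080 …(+1); best=1920 via (D,hash)
  {CD}: card=50; try (C,nl_idx)→610, (C,hash)→760, (D,merge)→1040, (C,merge)→1070, (D,hash)→1220, (D,nl)→4050 …(+1); best=610 via (C,nl_idx)
  {ACD}: card=4000; try (A,merge)→4960, (A,nl_idx)→5060, (A,hash)→7860, (C,hash)→8920, (A,nl)→20610, (C,nl_idx)→44320 …(+2); best=4960 via (A,merge)

4960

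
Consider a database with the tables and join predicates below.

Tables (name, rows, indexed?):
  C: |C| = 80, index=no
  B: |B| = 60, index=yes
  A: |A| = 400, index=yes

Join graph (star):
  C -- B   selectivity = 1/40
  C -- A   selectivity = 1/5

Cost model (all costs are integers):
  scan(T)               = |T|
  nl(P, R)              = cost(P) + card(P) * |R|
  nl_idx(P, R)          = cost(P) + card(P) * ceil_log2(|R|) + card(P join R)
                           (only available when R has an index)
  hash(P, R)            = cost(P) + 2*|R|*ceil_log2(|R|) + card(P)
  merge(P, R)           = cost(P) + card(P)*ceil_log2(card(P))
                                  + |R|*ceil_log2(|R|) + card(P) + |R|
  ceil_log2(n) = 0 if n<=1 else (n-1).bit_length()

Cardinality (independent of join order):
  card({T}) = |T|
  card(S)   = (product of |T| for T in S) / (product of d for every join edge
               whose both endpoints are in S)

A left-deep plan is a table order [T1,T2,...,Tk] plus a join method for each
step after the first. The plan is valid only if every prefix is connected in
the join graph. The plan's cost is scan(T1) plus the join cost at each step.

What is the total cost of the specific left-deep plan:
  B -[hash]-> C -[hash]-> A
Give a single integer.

8560

step 1: scan B: cost=60, card=60
step 2: join C via hash
    card(P join C) = 60*80/(40) = 120
    cost = 60 + 2*80*7 + 60 = 1240
step 3: join A via hash
    card(P join A) = 120*400/(5) = 9600
    cost = 1240 + 2*400*9 + 120 = 8560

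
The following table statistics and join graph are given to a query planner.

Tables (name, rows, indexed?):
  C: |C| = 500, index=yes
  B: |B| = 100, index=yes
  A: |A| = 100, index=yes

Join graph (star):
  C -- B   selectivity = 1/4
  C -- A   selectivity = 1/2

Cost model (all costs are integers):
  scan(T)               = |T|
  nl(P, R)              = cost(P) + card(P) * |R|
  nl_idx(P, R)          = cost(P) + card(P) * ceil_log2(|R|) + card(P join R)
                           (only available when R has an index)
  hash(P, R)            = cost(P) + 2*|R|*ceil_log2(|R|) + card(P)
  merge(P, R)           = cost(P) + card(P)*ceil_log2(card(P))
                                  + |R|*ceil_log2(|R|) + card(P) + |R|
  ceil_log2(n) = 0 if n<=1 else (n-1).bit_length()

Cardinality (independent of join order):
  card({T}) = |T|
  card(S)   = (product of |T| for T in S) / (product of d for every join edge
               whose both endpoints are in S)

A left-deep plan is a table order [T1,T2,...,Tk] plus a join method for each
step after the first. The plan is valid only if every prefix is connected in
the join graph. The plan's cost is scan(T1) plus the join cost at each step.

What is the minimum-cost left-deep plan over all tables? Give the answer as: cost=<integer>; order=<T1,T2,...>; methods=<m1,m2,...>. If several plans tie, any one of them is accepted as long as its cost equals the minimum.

cost=16300; order=C,B,A; methods=hash,hash

Selinger DP (subsets sized 1..n):
  {C}: scan cost=500, card=500
  {B}: scan cost=100, card=100
  {A}: scan cost=100, card=100
  {BC}: card=12500; try (B,hash)→2400, (C,merge)→5900, (B,merge)→6300, (C,hash)→9200, (C,nl_idx)→13500, (B,nl_idx)→16500 …(+2); best=2400 via (B,hash)
  {AC}: card=25000; try (A,hash)→2400, (C,merge)→5900, (A,merge)→6300, (C,hash)→9200, (C,nl_idx)→26000, (A,nl_idx)→29000 …(+2); best=2400 via (A,hash)
  {ABC}: card=625000; try (A,hash)→16300, (B,hash)→28800, (A,merge)→190700, (B,merge)→403200, (A,nl_idx)→714900, (B,nl_idx)→802400 …(+2); best=16300 via (A,hash)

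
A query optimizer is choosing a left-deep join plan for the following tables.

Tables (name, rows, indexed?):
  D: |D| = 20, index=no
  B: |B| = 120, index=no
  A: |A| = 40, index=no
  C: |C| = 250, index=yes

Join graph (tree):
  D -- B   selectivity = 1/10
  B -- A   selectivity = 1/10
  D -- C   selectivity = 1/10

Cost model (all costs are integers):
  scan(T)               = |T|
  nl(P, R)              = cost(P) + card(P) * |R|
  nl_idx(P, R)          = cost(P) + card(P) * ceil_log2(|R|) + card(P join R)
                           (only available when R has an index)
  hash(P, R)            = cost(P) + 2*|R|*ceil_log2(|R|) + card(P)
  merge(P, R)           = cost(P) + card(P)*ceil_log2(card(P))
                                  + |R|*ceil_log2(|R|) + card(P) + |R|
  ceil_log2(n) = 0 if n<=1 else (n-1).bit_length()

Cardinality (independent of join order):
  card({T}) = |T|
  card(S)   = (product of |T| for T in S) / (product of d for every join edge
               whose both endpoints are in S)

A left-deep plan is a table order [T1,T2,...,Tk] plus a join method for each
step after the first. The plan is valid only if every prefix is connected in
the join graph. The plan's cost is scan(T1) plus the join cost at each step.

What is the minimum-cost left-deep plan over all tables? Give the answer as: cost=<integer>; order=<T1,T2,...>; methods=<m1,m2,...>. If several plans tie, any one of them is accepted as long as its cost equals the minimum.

Selinger DP (subsets sized 1..n):
  {D}: scan cost=20, card=20
  {B}: scan cost=120, card=120
  {A}: scan cost=40, card=40
  {C}: scan cost=250, card=250
  {BD}: card=240; try (D,hash)→440, (B,merge)→1100, (D,merge)→1200, (B,hash)→1720, (B,nl)→2420, (D,nl)→2520; best=440 via (D,hash)
  {CD}: card=500; try (C,nl_idx)→680, (D,hash)→700, (C,merge)→2390, (D,merge)→2620, (C,hash)→4040, (C,nl)→5020 …(+1); best=680 via (C,nl_idx)
  {AB}: card=480; try (A,hash)→720, (B,merge)→1280, (A,merge)→1360, (B,hash)→1760, (B,nl)→4840, (A,nl)→4920; best=720 via (A,hash)
  {ABD}: card=960; try (A,hash)→1160, (D,hash)→1400, (A,merge)→2880, (D,merge)→5640, (A,nl)→10040, (D,nl)→10320; best=1160 via (A,hash)
  {BCD}: card=6000; try (B,hash)→2860, (C,hash)→4680, (C,merge)→4850, (B,merge)→6640, (C,nl_idx)→8360, (C,nl)→60440 …(+1); best=2860 via (B,hash)
  {ABCD}: card=24000; try (C,hash)→6120, (A,hash)→9340, (C,merge)→13970, (C,nl_idx)→32840, (A,merge)→87140, (C,nl)→241160 …(+1); best=6120 via (C,hash)

cost=6120; order=B,D,A,C; methods=hash,hash,hash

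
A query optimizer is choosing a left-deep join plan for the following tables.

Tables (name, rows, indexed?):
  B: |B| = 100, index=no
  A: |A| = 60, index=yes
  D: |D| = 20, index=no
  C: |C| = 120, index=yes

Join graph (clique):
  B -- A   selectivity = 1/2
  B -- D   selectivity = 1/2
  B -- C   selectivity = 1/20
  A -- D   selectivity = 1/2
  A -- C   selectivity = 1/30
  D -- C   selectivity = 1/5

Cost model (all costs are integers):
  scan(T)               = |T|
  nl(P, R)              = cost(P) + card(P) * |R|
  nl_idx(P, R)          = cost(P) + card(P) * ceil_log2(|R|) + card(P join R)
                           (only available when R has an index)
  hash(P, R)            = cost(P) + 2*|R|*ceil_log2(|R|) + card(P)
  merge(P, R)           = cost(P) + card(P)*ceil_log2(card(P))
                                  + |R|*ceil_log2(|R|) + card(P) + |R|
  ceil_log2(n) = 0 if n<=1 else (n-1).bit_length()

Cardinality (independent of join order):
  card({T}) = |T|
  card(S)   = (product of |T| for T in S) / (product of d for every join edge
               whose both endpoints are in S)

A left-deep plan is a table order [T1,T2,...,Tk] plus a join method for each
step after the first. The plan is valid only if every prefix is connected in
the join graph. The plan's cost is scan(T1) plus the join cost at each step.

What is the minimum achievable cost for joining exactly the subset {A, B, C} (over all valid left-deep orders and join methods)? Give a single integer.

2360

Selinger DP over subsets of {A,B,C}:
  {B}: scan cost=100, card=100
  {A}: scan cost=60, card=60
  {C}: scan cost=120, card=120
  {AB}: card=3000; try (A,hash)→920, (B,merge)→1280, (A,merge)→1320, (B,hash)→1520, (A,nl_idx)→3700, (B,nl)→6060 …(+1); best=920 via (A,hash)
  {BC}: card=600; try (C,nl_idx)→1400, (B,hash)→1640, (C,merge)→1860, (C,hash)→1880, (B,merge)→1880, (C,nl)→12100 …(+1); best=1400 via (C,nl_idx)
  {AC}: card=240; try (C,nl_idx)→720, (A,hash)→960, (A,nl_idx)→1080, (C,merge)→1440, (A,merge)→1500, (C,hash)→1800 …(+2); best=720 via (C,nl_idx)
  {ABC}: card=600; try (B,hash)→2360, (A,hash)→2720, (B,merge)→3680, (C,hash)→5600, (A,nl_idx)→5600, (A,merge)→8420 …(+5); best=2360 via (B,hash)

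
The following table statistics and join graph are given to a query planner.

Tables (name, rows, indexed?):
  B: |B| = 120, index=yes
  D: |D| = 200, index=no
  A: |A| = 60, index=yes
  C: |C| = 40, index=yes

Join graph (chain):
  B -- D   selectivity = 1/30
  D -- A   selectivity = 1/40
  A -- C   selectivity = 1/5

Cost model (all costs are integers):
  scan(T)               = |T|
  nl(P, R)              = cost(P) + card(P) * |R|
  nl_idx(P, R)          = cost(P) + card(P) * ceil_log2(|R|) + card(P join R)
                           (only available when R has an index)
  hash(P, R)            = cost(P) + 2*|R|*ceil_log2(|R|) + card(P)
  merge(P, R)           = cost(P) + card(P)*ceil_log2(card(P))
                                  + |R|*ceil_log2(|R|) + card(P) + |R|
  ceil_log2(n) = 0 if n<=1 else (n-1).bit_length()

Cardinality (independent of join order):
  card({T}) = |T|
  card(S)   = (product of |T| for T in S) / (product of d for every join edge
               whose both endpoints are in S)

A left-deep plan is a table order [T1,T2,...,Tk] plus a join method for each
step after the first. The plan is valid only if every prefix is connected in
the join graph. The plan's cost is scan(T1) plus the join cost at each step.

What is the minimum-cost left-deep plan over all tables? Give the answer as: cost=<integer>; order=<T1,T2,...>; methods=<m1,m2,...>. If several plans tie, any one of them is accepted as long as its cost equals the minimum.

cost=4780; order=D,A,B,C; methods=hash,hash,hash

Selinger DP (subsets sized 1..n):
  {B}: scan cost=120, card=120
  {D}: scan cost=200, card=200
  {A}: scan cost=60, card=60
  {C}: scan cost=40, card=40
  {BD}: card=800; try (B,hash)→2080, (B,nl_idx)→2400, (D,merge)→2880, (B,merge)→2960, (D,hash)→3440, (D,nl)→24120 …(+1); best=2080 via (B,hash)
  {AD}: card=300; try (A,hash)→1120, (A,nl_idx)→1700, (D,merge)→2280, (A,merge)→2420, (D,hash)→3320, (D,nl)→12060 …(+1); best=1120 via (A,hash)
  {AC}: card=480; try (C,hash)→600, (A,merge)→740, (C,merge)→760, (A,nl_idx)→760, (A,hash)→800, (C,nl_idx)→900 …(+2); best=600 via (C,hash)
  {ABD}: card=1200; try (B,hash)→3100, (A,hash)→3600, (B,nl_idx)→4420, (B,merge)→5080, (A,nl_idx)→8080, (A,merge)→11300 …(+2); best=3100 via (B,hash)
  {ACD}: card=2400; try (C,hash)→1900, (D,hash)→4280, (C,merge)→4400, (C,nl_idx)→5320, (D,merge)→7200, (C,nl)→13120 …(+1); best=1900 via (C,hash)
  {ABCD}: card=9600; try (C,hash)→4780, (B,hash)→5980, (C,merge)→17780, (C,nl_idx)→19900, (B,nl_idx)→28300, (B,merge)→34060 …(+2); best=4780 via (C,hash)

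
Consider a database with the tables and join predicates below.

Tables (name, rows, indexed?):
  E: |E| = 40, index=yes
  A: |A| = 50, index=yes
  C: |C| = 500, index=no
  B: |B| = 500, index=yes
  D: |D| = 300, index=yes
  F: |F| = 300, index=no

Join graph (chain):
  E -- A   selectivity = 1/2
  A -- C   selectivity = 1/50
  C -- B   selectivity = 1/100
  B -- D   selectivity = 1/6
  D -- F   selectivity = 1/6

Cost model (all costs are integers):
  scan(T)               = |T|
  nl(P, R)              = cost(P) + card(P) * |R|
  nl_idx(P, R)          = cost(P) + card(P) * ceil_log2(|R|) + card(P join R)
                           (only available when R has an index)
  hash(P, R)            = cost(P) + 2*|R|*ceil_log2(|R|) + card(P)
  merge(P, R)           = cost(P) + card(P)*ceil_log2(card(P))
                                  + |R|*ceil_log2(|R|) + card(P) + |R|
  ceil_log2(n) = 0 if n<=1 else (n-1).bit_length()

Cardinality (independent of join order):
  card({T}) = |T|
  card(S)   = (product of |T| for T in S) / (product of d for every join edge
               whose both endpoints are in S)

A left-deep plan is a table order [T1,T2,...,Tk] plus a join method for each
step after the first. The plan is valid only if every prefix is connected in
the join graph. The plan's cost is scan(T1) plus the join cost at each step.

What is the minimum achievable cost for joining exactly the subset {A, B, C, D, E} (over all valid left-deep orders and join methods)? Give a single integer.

Selinger DP over subsets of {A,B,C,D,E}:
  {E}: scan cost=40, card=40
  {A}: scan cost=50, card=50
  {C}: scan cost=500, card=500
  {B}: scan cost=500, card=500
  {D}: scan cost=300, card=300
  {AE}: card=1000; try (E,hash)→580, (A,merge)→670, (E,merge)→680, (A,hash)→680, (A,nl_idx)→1280, (E,nl_idx)→1350 …(+2); best=580 via (E,hash)
  {AC}: card=500; try (A,hash)→1600, (A,nl_idx)→4000, (C,merge)→5400, (A,merge)→5850, (C,hash)→9100, (C,nl)→25050 …(+1); best=1600 via (A,hash)
  {BC}: card=2500; try (B,nl_idx)→7500, (C,hash)→10000, (B,hash)→10000, (C,merge)→10500, (B,merge)→10500, (C,nl)→250500 …(+1); best=7500 via (B,nl_idx)
  {BD}: card=25000; try (D,hash)→6400, (B,merge)→8300, (D,merge)→8500, (B,hash)→9600, (B,nl_idx)→28000, (D,nl_idx)→30000 …(+2); best=6400 via (D,hash)
  {ACE}: card=10000; try (E,hash)→2580, (E,merge)→6880, (C,hash)→10580, (E,nl_idx)→14600, (C,merge)→16580, (E,nl)→21600 …(+1); best=2580 via (E,hash)
  {ABC}: card=2500; try (B,nl_idx)→8600, (A,hash)→10600, (B,hash)→11100, (B,merge)→11600, (A,nl_idx)→25000, (A,merge)→40350 …(+2); best=8600 via (B,nl_idx)
  {BCD}: card=125000; try (D,hash)→15400, (C,hash)→40400, (D,merge)→43000, (D,nl_idx)→155000, (C,merge)→411400, (D,nl)→757500 …(+1); best=15400 via (D,hash)
  {ABCE}: card=50000; try (E,hash)→11580, (B,hash)→21580, (E,merge)→41380, (E,nl_idx)→73600, (E,nl)→108600, (B,nl_idx)→142580 …(+2); best=11580 via (E,hash)
  {ABCD}: card=125000; try (D,hash)→16500, (D,merge)→44100, (A,hash)→141000, (D,nl_idx)→156100, (D,nl)→758600, (A,nl_idx)→890400 …(+2); best=16500 via (D,hash)
  {ABCDE}: card=2500000; try (D,hash)→66980, (E,hash)→141980, (D,merge)→864580, (E,merge)→2266780, (D,nl_idx)→2961580, (E,nl_idx)→3266500 …(+2); best=66980 via (D,hash)

66980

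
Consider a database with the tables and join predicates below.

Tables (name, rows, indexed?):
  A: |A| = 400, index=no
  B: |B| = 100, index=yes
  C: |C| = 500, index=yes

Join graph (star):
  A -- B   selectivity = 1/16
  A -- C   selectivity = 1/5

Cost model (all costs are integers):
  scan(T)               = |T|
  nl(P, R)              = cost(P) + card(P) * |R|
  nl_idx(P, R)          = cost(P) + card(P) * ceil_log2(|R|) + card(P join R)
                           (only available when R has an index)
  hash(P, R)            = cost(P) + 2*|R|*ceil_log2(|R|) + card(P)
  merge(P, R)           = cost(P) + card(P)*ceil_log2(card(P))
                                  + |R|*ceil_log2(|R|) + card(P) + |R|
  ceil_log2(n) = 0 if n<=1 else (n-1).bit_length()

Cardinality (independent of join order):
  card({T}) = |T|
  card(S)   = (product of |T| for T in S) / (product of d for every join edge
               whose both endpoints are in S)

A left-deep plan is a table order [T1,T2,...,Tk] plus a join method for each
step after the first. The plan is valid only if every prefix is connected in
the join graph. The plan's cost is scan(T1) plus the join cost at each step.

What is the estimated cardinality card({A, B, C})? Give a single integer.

250000

Tables in S: A(400), B(100), C(500)
Edges inside S: A-B(d=16), A-C(d=5)
numerator = 400 * 100 * 500 = 20000000
denominator = 16 * 5 = 80
card(S) = 20000000 / 80 = 250000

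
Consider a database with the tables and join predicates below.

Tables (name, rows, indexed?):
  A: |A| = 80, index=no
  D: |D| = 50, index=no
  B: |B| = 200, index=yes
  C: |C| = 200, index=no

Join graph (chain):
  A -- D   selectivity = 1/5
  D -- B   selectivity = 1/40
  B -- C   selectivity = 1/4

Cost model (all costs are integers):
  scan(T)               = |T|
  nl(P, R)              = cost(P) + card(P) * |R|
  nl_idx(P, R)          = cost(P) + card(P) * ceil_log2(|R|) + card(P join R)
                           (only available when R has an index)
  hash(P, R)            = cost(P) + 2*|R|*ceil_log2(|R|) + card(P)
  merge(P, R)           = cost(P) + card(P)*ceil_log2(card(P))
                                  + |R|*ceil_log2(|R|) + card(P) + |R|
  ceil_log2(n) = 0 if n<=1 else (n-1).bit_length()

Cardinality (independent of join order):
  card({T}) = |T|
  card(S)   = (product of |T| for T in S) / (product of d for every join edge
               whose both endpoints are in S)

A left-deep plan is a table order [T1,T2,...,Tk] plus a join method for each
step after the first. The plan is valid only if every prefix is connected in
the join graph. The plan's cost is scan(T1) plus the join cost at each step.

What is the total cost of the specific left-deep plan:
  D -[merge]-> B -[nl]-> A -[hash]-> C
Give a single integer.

step 1: scan D: cost=50, card=50
step 2: join B via merge
    card(P join B) = 50*200/(40) = 250
    cost = 50 + 50*6 + 200*8 + 50 + 200 = 2200
step 3: join A via nl
    card(P join A) = 250*80/(5) = 4000
    cost = 2200 + 250*80 = 22200
step 4: join C via hash
    card(P join C) = 4000*200/(4) = 200000
    cost = 22200 + 2*200*8 + 4000 = 29400

29400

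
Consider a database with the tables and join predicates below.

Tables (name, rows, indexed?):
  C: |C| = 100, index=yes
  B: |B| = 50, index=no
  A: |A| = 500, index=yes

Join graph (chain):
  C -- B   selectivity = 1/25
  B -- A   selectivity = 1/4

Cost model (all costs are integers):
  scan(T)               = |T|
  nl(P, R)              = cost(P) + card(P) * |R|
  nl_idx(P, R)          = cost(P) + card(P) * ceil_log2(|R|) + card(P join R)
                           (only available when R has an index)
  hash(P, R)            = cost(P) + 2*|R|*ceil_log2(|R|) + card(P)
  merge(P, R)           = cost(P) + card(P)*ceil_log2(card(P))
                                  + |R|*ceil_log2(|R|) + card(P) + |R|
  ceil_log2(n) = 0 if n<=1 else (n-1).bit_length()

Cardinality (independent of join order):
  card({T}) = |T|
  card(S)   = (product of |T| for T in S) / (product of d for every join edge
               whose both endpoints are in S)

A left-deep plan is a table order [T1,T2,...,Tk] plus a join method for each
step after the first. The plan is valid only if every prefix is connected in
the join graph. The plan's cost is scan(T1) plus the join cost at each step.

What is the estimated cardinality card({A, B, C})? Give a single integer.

Tables in S: A(500), B(50), C(100)
Edges inside S: C-B(d=25), B-A(d=4)
numerator = 500 * 50 * 100 = 2500000
denominator = 25 * 4 = 100
card(S) = 2500000 / 100 = 25000

25000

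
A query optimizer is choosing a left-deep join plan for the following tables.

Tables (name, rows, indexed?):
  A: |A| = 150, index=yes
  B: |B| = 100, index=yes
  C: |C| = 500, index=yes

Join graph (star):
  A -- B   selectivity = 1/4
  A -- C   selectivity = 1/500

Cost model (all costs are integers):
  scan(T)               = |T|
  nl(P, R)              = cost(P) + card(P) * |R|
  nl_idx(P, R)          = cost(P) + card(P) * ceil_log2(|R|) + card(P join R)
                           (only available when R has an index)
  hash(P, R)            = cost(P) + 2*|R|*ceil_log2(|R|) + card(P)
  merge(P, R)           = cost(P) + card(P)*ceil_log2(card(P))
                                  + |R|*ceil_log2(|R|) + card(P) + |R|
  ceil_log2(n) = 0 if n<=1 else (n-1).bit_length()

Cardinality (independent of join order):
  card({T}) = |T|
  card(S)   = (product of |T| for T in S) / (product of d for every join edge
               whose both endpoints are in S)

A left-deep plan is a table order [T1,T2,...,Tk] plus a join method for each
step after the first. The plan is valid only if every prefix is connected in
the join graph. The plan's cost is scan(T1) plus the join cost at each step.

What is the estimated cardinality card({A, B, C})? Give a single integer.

Tables in S: A(150), B(100), C(500)
Edges inside S: A-B(d=4), A-C(d=500)
numerator = 150 * 100 * 500 = 7500000
denominator = 4 * 500 = 2000
card(S) = 7500000 / 2000 = 3750

3750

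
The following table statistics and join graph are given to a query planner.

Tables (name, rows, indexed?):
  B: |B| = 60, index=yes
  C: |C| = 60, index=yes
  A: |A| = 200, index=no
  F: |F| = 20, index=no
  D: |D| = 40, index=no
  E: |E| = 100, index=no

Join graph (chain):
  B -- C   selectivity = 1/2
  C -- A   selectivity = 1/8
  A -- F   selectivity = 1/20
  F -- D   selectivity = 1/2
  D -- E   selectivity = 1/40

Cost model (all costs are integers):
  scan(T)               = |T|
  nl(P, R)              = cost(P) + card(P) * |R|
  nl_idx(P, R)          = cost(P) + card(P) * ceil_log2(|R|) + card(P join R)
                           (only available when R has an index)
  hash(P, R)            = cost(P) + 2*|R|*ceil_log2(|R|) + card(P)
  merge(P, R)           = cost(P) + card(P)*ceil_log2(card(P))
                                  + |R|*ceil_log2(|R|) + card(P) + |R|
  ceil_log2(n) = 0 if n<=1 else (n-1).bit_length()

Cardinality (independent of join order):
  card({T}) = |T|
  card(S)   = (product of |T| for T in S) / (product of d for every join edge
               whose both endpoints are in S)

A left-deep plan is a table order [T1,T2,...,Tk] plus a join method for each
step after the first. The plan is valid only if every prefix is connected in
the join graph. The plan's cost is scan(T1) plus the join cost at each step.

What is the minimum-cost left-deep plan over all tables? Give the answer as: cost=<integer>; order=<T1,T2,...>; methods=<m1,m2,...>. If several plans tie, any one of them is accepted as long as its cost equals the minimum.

cost=91620; order=E,D,F,A,C,B; methods=hash,hash,hash,hash,hash

Selinger DP (subsets sized 1..n):
  {B}: scan cost=60, card=60
  {C}: scan cost=60, card=60
  {A}: scan cost=200, card=200
  {F}: scan cost=20, card=20
  {D}: scan cost=40, card=40
  {E}: scan cost=100, card=100
  {BC}: card=1800; try (C,hash)→840, (B,hash)→840, (C,merge)→900, (B,merge)→900, (C,nl_idx)→2220, (B,nl_idx)→2220 …(+2); best=840 via (C,hash)
  {AC}: card=1500; try (C,hash)→1120, (A,merge)→2280, (C,merge)→2420, (C,nl_idx)→2900, (A,hash)→3320, (A,nl)→12060 …(+1); best=1120 via (C,hash)
  {AF}: card=200; try (F,hash)→600, (A,merge)→1940, (F,merge)→2120, (A,hash)→3240, (A,nl)→4020, (F,nl)→4200; best=600 via (F,hash)
  {DF}: card=400; try (F,hash)→280, (D,merge)→420, (F,merge)→440, (D,hash)→520, (D,nl)→820, (F,nl)→840; best=280 via (F,hash)
  {DE}: card=100; try (D,hash)→680, (E,merge)→1120, (D,merge)→1180, (E,hash)→1480, (E,nl)→4040, (D,nl)→4100; best=680 via (D,hash)
  {ABC}: card=45000; try (B,hash)→3340, (A,hash)→5840, (B,merge)→19540, (A,merge)→24240, (B,nl_idx)→55120, (B,nl)→91120 …(+1); best=3340 via (B,hash)
  {ACF}: card=1500; try (C,hash)→1520, (F,hash)→2820, (C,merge)→2820, (C,nl_idx)→3300, (C,nl)→12600, (F,merge)→19240 …(+1); best=1520 via (C,hash)
  {ADF}: card=4000; try (D,hash)→1280, (D,merge)→2680, (A,hash)→3880, (A,merge)→6080, (D,nl)→8600, (A,nl)→80280; best=1280 via (D,hash)
  {DEF}: card=1000; try (F,hash)→980, (F,merge)→1600, (E,hash)→2080, (F,nl)→2680, (E,merge)→5080, (E,nl)→40280; best=980 via (F,hash)
  {ABCF}: card=45000; try (B,hash)→3740, (B,merge)→19940, (F,hash)→48540, (B,nl_idx)→55520, (B,nl)→91520, (F,merge)→768460 …(+1); best=3740 via (B,hash)
  {ACDF}: card=30000; try (D,hash)→3500, (C,hash)→6000, (D,merge)→19800, (C,merge)→53700, (C,nl_idx)→55280, (D,nl)→61520 …(+1); best=3500 via (D,hash)
  {ADEF}: card=10000; try (A,hash)→5180, (E,hash)→6680, (A,merge)→13780, (E,merge)→54080, (A,nl)→200980, (E,nl)→401280; best=5180 via (A,hash)
  {ABCDF}: card=900000; try (B,hash)→34220, (D,hash)→49220, (B,merge)→483920, (D,merge)→769020, (B,nl_idx)→1083500, (B,nl)→1803500 …(+1); best=34220 via (B,hash)
  {ACDEF}: card=75000; try (C,hash)→15900, (E,hash)→34900, (C,nl_idx)→140180, (C,merge)→155600, (E,merge)→484300, (C,nl)→605180 …(+1); best=15900 via (C,hash)
  {ABCDEF}: card=2250000; try (B,hash)→91620, (E,hash)→935620, (B,merge)→1366320, (B,nl_idx)→2715900, (B,nl)→4515900, (E,merge)→18935020 …(+1); best=91620 via (B,hash)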